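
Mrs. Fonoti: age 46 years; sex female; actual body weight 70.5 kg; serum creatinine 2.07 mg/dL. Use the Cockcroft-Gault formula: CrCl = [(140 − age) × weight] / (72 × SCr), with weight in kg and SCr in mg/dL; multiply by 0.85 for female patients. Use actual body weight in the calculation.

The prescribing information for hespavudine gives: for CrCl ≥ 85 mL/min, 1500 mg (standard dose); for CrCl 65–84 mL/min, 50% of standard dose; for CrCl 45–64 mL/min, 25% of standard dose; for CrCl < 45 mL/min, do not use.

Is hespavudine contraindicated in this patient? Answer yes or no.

yes

CrCl = (140 − 46) × 70.5 / (72 × 2.07) × 0.85 = 6627.0 / 149.04 × 0.85 ≈ 37.8 mL/min
CrCl ≈ 38 mL/min, which is < 45 mL/min.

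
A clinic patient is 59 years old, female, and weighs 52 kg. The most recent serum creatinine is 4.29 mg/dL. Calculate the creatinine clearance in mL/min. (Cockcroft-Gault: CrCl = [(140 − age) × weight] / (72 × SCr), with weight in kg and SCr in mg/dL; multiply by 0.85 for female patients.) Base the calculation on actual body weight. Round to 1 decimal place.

11.6 mL/min

CrCl = (140 − 59) × 52 / (72 × 4.29) × 0.85 = 4212.0 / 308.88 × 0.85 ≈ 11.6 mL/min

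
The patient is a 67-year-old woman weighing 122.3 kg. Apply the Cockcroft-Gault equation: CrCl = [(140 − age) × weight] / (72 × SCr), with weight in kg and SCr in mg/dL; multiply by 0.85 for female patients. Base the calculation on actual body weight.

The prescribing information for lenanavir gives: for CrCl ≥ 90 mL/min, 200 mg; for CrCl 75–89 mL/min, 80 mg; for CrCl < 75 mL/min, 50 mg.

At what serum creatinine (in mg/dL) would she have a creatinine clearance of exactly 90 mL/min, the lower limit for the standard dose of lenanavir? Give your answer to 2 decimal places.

Standard dose requires CrCl ≥ 90 mL/min.
Set (140 − 67) × 122.3 × 0.85 / (72 × SCr) = 90
SCr = (140 − 67) × 122.3 × 0.85 / (72 × 90) = 1.171 mg/dL

1.17 mg/dL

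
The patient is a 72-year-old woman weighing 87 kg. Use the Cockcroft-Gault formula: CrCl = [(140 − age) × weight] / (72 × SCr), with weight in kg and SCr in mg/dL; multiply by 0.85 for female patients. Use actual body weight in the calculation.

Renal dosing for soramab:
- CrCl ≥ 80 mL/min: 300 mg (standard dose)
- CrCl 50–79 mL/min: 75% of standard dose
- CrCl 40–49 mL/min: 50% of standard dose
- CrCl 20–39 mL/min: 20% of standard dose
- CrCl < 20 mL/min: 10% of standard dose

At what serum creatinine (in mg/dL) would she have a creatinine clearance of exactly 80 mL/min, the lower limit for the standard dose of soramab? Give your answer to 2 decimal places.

0.87 mg/dL

Standard dose requires CrCl ≥ 80 mL/min.
Set (140 − 72) × 87 × 0.85 / (72 × SCr) = 80
SCr = (140 − 72) × 87 × 0.85 / (72 × 80) = 0.873 mg/dL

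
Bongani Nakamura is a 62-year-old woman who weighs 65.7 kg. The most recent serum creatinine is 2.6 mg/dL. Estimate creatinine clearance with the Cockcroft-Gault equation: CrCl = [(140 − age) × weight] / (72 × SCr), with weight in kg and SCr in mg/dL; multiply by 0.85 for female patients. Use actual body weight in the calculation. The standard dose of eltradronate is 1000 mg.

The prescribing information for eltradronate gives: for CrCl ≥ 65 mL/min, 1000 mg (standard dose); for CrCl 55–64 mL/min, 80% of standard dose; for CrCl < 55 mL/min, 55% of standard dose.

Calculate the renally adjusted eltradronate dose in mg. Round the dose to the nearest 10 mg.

CrCl = (140 − 62) × 65.7 / (72 × 2.6) × 0.85 = 5124.6 / 187.20 × 0.85 ≈ 23.3 mL/min
CrCl ≈ 23 mL/min → bracket < 55 mL/min.
55% of 1000 mg = 550 mg

550 mg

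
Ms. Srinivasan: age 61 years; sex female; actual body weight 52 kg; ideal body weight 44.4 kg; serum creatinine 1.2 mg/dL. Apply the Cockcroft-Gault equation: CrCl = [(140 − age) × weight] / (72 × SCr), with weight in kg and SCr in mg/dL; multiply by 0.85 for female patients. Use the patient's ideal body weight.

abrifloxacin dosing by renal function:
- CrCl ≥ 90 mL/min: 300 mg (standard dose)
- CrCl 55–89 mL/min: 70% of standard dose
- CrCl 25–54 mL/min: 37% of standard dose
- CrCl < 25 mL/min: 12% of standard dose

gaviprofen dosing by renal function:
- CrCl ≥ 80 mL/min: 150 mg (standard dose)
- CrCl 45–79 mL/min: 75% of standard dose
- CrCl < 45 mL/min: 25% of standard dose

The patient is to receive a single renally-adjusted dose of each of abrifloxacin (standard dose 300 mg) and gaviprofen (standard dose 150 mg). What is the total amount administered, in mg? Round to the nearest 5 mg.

150 mg

CrCl = (140 − 61) × 44.4 / (72 × 1.2) × 0.85 = 3507.6 / 86.40 × 0.85 ≈ 34.5 mL/min
CrCl ≈ 35 mL/min.
abrifloxacin: 25–54 mL/min → 37% of 300 mg = 111 mg.
gaviprofen: < 45 mL/min → 25% of 150 mg = 37.5 mg.
Total = 111 + 37.5 = 148.5 mg.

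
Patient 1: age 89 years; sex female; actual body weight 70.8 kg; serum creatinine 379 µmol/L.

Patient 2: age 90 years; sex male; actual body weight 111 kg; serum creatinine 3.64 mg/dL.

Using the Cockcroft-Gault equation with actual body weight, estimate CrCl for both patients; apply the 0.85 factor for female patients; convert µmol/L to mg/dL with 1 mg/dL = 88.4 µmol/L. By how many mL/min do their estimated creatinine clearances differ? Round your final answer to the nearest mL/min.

11 mL/min

Patient 1: SCr = 379 / 88.4 = 4.287 mg/dL
Patient 1: CrCl = (140 − 89) × 70.8 / (72 × 4.287) × 0.85 = 3610.8 / 308.66 × 0.85 ≈ 9.9 mL/min
Patient 2: CrCl = (140 − 90) × 111 / (72 × 3.64) = 5550.0 / 262.08 ≈ 21.2 mL/min
|9.9 − 21.2| = 11.3 mL/min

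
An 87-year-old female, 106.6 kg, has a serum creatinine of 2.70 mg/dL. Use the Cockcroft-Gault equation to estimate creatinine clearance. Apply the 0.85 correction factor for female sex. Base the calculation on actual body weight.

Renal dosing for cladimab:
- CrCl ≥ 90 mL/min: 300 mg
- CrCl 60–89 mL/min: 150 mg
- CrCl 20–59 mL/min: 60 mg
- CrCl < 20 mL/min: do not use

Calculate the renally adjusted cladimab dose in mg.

CrCl = (140 − 87) × 106.6 / (72 × 2.7) × 0.85 = 5649.8 / 194.40 × 0.85 ≈ 24.7 mL/min
CrCl ≈ 25 mL/min → bracket 20–59 mL/min.
Dose for this bracket: 60 mg.

60 mg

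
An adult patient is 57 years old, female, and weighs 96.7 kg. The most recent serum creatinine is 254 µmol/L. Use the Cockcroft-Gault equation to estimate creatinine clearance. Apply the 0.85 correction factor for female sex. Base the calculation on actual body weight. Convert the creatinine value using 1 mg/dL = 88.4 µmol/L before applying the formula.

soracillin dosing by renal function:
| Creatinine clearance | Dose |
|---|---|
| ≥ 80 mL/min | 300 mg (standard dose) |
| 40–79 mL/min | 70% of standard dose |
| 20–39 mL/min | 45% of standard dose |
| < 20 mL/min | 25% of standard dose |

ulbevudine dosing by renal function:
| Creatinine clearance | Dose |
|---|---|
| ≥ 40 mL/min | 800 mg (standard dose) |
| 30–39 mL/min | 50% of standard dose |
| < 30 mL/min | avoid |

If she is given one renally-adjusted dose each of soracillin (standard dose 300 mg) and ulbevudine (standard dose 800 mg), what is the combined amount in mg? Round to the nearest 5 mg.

SCr = 254 / 88.4 = 2.873 mg/dL
CrCl = (140 − 57) × 96.7 / (72 × 2.873) × 0.85 = 8026.1 / 206.86 × 0.85 ≈ 33.0 mL/min
CrCl ≈ 33 mL/min.
soracillin: 20–39 mL/min → 45% of 300 mg = 135 mg.
ulbevudine: 30–39 mL/min → 50% of 800 mg = 400 mg.
Total = 135 + 400 = 535 mg.

535 mg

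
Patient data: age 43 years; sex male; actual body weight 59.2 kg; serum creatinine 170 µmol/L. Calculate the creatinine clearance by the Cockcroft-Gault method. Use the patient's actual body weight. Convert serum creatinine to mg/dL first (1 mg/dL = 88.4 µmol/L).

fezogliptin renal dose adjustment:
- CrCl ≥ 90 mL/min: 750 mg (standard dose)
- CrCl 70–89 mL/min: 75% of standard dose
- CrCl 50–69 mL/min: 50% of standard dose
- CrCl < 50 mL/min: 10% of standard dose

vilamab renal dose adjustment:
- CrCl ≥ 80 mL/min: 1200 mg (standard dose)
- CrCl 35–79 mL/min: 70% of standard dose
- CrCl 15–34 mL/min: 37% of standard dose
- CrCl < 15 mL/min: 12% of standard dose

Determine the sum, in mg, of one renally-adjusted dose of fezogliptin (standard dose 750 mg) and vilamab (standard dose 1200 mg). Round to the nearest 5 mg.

SCr = 170 / 88.4 = 1.923 mg/dL
CrCl = (140 − 43) × 59.2 / (72 × 1.923) = 5742.4 / 138.46 ≈ 41.5 mL/min
CrCl ≈ 41 mL/min.
fezogliptin: < 50 mL/min → 10% of 750 mg = 75 mg.
vilamab: 35–79 mL/min → 70% of 1200 mg = 840 mg.
Total = 75 + 840 = 915 mg.

915 mg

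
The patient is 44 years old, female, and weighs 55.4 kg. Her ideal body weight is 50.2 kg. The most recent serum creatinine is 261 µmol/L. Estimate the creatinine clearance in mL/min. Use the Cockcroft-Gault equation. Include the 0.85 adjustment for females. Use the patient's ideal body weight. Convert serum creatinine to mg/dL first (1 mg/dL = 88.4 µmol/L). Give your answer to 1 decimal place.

19.3 mL/min

SCr = 261 / 88.4 = 2.952 mg/dL
CrCl = (140 − 44) × 50.2 / (72 × 2.952) × 0.85 = 4819.2 / 212.54 × 0.85 ≈ 19.3 mL/min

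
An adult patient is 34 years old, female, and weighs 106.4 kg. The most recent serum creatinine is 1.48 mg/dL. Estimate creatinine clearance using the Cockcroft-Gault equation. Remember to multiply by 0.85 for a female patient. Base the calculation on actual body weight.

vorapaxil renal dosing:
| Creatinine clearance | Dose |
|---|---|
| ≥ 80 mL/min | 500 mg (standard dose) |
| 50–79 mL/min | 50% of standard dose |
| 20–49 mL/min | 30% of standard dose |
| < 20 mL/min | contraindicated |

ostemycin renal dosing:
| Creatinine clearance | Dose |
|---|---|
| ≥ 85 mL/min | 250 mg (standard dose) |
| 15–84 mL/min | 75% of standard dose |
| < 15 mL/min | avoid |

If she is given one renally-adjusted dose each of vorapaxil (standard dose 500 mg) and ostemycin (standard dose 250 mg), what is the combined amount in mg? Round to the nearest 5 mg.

750 mg

CrCl = (140 − 34) × 106.4 / (72 × 1.48) × 0.85 = 11278.4 / 106.56 × 0.85 ≈ 90.0 mL/min
CrCl ≈ 90 mL/min.
vorapaxil: ≥ 80 mL/min → 100% of 500 mg = 500 mg.
ostemycin: ≥ 85 mL/min → 100% of 250 mg = 250 mg.
Total = 500 + 250 = 750 mg.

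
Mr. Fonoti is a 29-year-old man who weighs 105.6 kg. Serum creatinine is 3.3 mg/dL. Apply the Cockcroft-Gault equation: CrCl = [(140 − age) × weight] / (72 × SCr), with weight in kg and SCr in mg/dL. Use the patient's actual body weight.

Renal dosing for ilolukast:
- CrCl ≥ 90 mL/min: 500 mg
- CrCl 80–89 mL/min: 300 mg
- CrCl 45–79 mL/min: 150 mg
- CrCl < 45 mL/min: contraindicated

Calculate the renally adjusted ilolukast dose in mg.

CrCl = (140 − 29) × 105.6 / (72 × 3.3) = 11721.6 / 237.60 ≈ 49.3 mL/min
CrCl ≈ 49 mL/min → bracket 45–79 mL/min.
Dose for this bracket: 150 mg.

150 mg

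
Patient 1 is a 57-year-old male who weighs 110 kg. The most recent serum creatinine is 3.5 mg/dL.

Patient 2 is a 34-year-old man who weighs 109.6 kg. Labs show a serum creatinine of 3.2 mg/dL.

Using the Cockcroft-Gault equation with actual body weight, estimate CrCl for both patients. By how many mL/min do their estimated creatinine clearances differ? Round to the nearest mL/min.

Patient 1: CrCl = (140 − 57) × 110 / (72 × 3.5) = 9130.0 / 252.00 ≈ 36.2 mL/min
Patient 2: CrCl = (140 − 34) × 109.6 / (72 × 3.2) = 11617.6 / 230.40 ≈ 50.4 mL/min
|36.2 − 50.4| = 14.2 mL/min

14 mL/min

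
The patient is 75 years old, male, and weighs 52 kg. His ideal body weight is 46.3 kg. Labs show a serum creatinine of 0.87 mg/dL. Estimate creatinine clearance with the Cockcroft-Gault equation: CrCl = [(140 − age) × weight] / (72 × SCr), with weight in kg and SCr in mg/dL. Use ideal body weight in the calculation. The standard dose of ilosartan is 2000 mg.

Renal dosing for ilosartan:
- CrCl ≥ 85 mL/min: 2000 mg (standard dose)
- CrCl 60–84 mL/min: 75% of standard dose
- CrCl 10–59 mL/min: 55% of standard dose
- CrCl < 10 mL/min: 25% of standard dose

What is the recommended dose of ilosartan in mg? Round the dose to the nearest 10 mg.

CrCl = (140 − 75) × 46.3 / (72 × 0.87) = 3009.5 / 62.64 ≈ 48.0 mL/min
CrCl ≈ 48 mL/min → bracket 10–59 mL/min.
55% of 2000 mg = 1100 mg

1100 mg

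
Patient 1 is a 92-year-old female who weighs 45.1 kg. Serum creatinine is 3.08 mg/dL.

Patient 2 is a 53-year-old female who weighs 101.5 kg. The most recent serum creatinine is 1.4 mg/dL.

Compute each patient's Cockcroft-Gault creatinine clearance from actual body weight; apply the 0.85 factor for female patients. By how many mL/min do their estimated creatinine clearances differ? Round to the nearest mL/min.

Patient 1: CrCl = (140 − 92) × 45.1 / (72 × 3.08) × 0.85 = 2164.8 / 221.76 × 0.85 ≈ 8.3 mL/min
Patient 2: CrCl = (140 − 53) × 101.5 / (72 × 1.4) × 0.85 = 8830.5 / 100.80 × 0.85 ≈ 74.5 mL/min
|8.3 − 74.5| = 66.2 mL/min

66 mL/min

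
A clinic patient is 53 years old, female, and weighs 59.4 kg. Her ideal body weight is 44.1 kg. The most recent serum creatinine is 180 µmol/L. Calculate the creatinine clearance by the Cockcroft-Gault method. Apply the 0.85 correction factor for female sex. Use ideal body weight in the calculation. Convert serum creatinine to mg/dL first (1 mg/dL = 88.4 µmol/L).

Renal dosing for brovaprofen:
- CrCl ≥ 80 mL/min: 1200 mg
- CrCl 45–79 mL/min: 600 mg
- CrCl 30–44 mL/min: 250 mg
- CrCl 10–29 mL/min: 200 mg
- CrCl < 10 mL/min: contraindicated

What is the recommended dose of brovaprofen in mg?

SCr = 180 / 88.4 = 2.036 mg/dL
CrCl = (140 − 53) × 44.1 / (72 × 2.036) × 0.85 = 3836.7 / 146.59 × 0.85 ≈ 22.2 mL/min
CrCl ≈ 22 mL/min → bracket 10–29 mL/min.
Dose for this bracket: 200 mg.

200 mg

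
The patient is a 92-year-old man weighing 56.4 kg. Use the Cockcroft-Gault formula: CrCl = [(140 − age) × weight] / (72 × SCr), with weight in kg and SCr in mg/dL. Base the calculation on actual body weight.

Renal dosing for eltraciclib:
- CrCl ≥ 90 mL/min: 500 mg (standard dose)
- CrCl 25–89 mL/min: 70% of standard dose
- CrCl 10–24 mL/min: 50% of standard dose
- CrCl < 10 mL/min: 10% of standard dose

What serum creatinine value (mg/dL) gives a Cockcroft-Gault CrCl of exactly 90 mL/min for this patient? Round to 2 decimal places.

Standard dose requires CrCl ≥ 90 mL/min.
Set (140 − 92) × 56.4 / (72 × SCr) = 90
SCr = (140 − 92) × 56.4 / (72 × 90) = 0.418 mg/dL

0.42 mg/dL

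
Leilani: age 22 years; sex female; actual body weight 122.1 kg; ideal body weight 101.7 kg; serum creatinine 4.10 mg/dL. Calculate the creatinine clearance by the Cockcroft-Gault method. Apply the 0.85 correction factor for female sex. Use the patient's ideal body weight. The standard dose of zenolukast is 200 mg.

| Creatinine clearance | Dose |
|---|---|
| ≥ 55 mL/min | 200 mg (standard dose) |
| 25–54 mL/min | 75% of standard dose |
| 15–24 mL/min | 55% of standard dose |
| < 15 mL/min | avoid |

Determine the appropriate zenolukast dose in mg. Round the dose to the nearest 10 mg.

CrCl = (140 − 22) × 101.7 / (72 × 4.1) × 0.85 = 12000.6 / 295.20 × 0.85 ≈ 34.6 mL/min
CrCl ≈ 35 mL/min → bracket 25–54 mL/min.
75% of 200 mg = 150 mg

150 mg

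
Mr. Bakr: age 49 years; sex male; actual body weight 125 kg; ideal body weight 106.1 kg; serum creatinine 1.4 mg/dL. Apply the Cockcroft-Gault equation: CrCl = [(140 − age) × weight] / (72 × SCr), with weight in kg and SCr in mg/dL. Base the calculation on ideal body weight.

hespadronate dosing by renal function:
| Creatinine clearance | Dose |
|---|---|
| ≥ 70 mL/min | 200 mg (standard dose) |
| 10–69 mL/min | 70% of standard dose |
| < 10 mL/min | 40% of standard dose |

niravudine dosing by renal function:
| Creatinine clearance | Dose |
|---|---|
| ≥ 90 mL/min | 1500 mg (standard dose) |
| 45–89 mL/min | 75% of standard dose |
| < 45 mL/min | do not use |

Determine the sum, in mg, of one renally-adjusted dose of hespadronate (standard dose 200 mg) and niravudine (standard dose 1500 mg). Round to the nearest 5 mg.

1700 mg

CrCl = (140 − 49) × 106.1 / (72 × 1.4) = 9655.1 / 100.80 ≈ 95.8 mL/min
CrCl ≈ 96 mL/min.
hespadronate: ≥ 70 mL/min → 100% of 200 mg = 200 mg.
niravudine: ≥ 90 mL/min → 100% of 1500 mg = 1500 mg.
Total = 200 + 1500 = 1700 mg.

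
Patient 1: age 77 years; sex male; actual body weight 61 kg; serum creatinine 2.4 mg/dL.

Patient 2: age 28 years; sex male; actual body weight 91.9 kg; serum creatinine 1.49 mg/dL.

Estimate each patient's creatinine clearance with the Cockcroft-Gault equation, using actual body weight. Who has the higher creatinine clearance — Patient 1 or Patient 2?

Patient 2

Patient 1: CrCl = (140 − 77) × 61 / (72 × 2.4) = 3843.0 / 172.80 ≈ 22.2 mL/min
Patient 2: CrCl = (140 − 28) × 91.9 / (72 × 1.49) = 10292.8 / 107.28 ≈ 95.9 mL/min
22.2 vs 95.9 mL/min → Patient 2 is higher.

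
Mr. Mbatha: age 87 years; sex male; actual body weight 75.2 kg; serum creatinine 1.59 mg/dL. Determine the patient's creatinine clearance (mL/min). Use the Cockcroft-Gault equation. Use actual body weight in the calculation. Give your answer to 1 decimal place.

CrCl = (140 − 87) × 75.2 / (72 × 1.59) = 3985.6 / 114.48 ≈ 34.8 mL/min

34.8 mL/min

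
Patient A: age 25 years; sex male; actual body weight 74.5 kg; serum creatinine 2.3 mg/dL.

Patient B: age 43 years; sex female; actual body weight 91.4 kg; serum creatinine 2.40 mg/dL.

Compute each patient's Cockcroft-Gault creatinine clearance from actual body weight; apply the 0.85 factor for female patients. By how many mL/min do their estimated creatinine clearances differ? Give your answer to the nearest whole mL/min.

Patient A: CrCl = (140 − 25) × 74.5 / (72 × 2.3) = 8567.5 / 165.60 ≈ 51.7 mL/min
Patient B: CrCl = (140 − 43) × 91.4 / (72 × 2.4) × 0.85 = 8865.8 / 172.80 × 0.85 ≈ 43.6 mL/min
|51.7 − 43.6| = 8.1 mL/min

8 mL/min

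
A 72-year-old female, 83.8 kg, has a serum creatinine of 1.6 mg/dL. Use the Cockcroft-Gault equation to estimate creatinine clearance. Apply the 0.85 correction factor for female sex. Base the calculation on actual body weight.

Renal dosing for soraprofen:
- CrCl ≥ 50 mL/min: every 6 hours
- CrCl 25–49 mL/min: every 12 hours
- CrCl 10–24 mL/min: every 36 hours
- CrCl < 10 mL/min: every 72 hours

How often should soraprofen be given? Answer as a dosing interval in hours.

every 12 hours

CrCl = (140 − 72) × 83.8 / (72 × 1.6) × 0.85 = 5698.4 / 115.20 × 0.85 ≈ 42.0 mL/min
CrCl ≈ 42 mL/min → bracket 25–49 mL/min → every 12 hours.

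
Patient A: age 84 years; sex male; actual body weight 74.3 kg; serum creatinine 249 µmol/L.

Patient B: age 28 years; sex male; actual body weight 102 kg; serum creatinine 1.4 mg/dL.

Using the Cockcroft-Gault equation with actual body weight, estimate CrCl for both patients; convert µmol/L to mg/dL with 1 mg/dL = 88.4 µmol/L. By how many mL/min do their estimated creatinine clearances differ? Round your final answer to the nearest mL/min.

93 mL/min

Patient A: SCr = 249 / 88.4 = 2.817 mg/dL
Patient A: CrCl = (140 − 84) × 74.3 / (72 × 2.817) = 4160.8 / 202.82 ≈ 20.5 mL/min
Patient B: CrCl = (140 − 28) × 102 / (72 × 1.4) = 11424.0 / 100.80 ≈ 113.3 mL/min
|20.5 − 113.3| = 92.8 mL/min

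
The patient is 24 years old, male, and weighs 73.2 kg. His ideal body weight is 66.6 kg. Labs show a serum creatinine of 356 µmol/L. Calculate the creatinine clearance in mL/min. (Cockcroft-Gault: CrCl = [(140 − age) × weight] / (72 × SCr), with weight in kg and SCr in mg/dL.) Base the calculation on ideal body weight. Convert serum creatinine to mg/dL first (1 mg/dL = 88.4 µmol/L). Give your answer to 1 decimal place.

26.6 mL/min

SCr = 356 / 88.4 = 4.027 mg/dL
CrCl = (140 − 24) × 66.6 / (72 × 4.027) = 7725.6 / 289.94 ≈ 26.6 mL/min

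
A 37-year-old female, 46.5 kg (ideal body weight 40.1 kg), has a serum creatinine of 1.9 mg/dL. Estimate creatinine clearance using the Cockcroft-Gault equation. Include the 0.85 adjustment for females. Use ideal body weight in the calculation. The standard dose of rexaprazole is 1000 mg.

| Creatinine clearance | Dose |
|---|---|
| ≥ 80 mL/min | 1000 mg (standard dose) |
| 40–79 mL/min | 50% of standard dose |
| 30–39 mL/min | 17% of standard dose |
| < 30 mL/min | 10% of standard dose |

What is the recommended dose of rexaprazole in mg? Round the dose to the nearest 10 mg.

100 mg

CrCl = (140 − 37) × 40.1 / (72 × 1.9) × 0.85 = 4130.3 / 136.80 × 0.85 ≈ 25.7 mL/min
CrCl ≈ 26 mL/min → bracket < 30 mL/min.
10% of 1000 mg = 100 mg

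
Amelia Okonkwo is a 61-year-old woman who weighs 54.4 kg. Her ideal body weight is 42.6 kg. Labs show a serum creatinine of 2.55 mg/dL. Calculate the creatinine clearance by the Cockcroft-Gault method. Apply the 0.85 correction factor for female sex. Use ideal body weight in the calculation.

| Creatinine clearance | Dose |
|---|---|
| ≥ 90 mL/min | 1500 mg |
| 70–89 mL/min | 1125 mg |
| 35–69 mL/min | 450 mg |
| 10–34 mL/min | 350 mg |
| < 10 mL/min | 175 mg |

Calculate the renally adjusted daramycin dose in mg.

CrCl = (140 − 61) × 42.6 / (72 × 2.55) × 0.85 = 3365.4 / 183.60 × 0.85 ≈ 15.6 mL/min
CrCl ≈ 16 mL/min → bracket 10–34 mL/min.
Dose for this bracket: 350 mg.

350 mg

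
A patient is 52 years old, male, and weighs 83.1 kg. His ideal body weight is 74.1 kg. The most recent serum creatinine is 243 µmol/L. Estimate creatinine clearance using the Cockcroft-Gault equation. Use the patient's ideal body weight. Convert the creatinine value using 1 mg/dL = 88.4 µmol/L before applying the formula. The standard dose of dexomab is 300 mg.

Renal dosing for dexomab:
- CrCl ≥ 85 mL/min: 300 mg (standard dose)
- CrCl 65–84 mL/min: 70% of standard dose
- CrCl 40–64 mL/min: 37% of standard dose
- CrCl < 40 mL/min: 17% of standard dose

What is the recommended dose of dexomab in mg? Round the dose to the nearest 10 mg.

SCr = 243 / 88.4 = 2.749 mg/dL
CrCl = (140 − 52) × 74.1 / (72 × 2.749) = 6520.8 / 197.93 ≈ 32.9 mL/min
CrCl ≈ 33 mL/min → bracket < 40 mL/min.
17% of 300 mg = 51 mg → 50 mg

50 mg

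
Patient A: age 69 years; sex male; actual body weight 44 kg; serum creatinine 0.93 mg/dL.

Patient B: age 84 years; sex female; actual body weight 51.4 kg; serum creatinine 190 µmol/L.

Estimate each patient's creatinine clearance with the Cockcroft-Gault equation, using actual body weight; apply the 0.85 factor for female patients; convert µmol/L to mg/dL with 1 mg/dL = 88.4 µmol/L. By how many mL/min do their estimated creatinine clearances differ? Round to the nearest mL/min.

Patient A: CrCl = (140 − 69) × 44 / (72 × 0.93) = 3124.0 / 66.96 ≈ 46.7 mL/min
Patient B: SCr = 190 / 88.4 = 2.149 mg/dL
Patient B: CrCl = (140 − 84) × 51.4 / (72 × 2.149) × 0.85 = 2878.4 / 154.73 × 0.85 ≈ 15.8 mL/min
|46.7 − 15.8| = 30.9 mL/min

31 mL/min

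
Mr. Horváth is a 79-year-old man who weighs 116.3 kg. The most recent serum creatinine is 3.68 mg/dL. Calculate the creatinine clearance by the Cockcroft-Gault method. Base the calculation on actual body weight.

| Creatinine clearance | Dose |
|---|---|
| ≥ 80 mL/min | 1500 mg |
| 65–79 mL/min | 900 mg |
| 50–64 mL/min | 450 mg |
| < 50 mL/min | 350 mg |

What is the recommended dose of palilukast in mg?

350 mg

CrCl = (140 − 79) × 116.3 / (72 × 3.68) = 7094.3 / 264.96 ≈ 26.8 mL/min
CrCl ≈ 27 mL/min → bracket < 50 mL/min.
Dose for this bracket: 350 mg.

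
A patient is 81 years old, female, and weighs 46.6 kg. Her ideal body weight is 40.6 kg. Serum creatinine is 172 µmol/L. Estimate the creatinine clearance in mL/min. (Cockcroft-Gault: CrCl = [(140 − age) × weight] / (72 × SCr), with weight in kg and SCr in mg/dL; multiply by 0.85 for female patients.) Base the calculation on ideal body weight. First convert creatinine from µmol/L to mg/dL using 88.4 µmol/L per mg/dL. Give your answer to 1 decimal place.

14.5 mL/min

SCr = 172 / 88.4 = 1.946 mg/dL
CrCl = (140 − 81) × 40.6 / (72 × 1.946) × 0.85 = 2395.4 / 140.11 × 0.85 ≈ 14.5 mL/min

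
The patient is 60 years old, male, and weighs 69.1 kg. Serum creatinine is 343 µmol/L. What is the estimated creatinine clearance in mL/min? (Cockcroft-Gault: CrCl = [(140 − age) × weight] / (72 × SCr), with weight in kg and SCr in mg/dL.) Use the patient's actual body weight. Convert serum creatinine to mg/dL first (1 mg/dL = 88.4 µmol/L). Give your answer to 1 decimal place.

19.8 mL/min

SCr = 343 / 88.4 = 3.88 mg/dL
CrCl = (140 − 60) × 69.1 / (72 × 3.88) = 5528.0 / 279.36 ≈ 19.8 mL/min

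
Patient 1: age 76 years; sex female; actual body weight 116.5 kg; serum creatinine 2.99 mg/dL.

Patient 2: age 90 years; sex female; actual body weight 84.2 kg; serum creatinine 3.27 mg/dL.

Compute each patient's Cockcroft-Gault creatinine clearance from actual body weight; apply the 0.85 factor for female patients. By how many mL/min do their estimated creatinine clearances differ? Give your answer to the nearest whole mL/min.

Patient 1: CrCl = (140 − 76) × 116.5 / (72 × 2.99) × 0.85 = 7456.0 / 215.28 × 0.85 ≈ 29.4 mL/min
Patient 2: CrCl = (140 − 90) × 84.2 / (72 × 3.27) × 0.85 = 4210.0 / 235.44 × 0.85 ≈ 15.2 mL/min
|29.4 − 15.2| = 14.2 mL/min

14 mL/min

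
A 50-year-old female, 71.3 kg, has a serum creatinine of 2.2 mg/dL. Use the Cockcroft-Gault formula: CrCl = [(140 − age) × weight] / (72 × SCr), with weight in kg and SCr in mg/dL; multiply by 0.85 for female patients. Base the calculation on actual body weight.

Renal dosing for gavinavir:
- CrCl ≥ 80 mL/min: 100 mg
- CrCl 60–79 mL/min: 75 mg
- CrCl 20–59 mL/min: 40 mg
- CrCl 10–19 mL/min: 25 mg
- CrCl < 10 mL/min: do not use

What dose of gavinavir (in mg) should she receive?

40 mg

CrCl = (140 − 50) × 71.3 / (72 × 2.2) × 0.85 = 6417.0 / 158.40 × 0.85 ≈ 34.4 mL/min
CrCl ≈ 34 mL/min → bracket 20–59 mL/min.
Dose for this bracket: 40 mg.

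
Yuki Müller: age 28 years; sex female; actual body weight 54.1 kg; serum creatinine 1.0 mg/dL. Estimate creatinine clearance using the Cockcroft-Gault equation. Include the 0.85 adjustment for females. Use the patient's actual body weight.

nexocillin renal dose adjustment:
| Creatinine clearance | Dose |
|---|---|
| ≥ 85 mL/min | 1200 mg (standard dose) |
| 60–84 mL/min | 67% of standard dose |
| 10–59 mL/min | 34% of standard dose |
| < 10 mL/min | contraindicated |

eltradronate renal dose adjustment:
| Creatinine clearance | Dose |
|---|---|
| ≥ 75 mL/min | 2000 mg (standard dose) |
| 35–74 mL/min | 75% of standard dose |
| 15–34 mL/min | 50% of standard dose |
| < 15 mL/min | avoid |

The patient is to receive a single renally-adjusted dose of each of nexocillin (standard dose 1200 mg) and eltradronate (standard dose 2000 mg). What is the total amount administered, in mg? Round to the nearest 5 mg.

CrCl = (140 − 28) × 54.1 / (72 × 1) × 0.85 = 6059.2 / 72.00 × 0.85 ≈ 71.5 mL/min
CrCl ≈ 72 mL/min.
nexocillin: 60–84 mL/min → 67% of 1200 mg = 804 mg.
eltradronate: 35–74 mL/min → 75% of 2000 mg = 1500 mg.
Total = 804 + 1500 = 2304 mg.

2305 mg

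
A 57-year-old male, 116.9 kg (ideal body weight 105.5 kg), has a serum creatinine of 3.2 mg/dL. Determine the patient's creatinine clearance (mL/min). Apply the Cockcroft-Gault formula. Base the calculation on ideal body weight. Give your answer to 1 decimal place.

38.0 mL/min

CrCl = (140 − 57) × 105.5 / (72 × 3.2) = 8756.5 / 230.40 ≈ 38.0 mL/min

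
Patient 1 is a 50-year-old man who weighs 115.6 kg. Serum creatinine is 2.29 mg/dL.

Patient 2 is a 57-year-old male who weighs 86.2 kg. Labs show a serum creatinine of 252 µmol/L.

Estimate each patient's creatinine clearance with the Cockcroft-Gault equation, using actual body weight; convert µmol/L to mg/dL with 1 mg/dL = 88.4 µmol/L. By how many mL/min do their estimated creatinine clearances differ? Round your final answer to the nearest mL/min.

28 mL/min

Patient 1: CrCl = (140 − 50) × 115.6 / (72 × 2.29) = 10404.0 / 164.88 ≈ 63.1 mL/min
Patient 2: SCr = 252 / 88.4 = 2.851 mg/dL
Patient 2: CrCl = (140 − 57) × 86.2 / (72 × 2.851) = 7154.6 / 205.27 ≈ 34.9 mL/min
|63.1 − 34.9| = 28.2 mL/min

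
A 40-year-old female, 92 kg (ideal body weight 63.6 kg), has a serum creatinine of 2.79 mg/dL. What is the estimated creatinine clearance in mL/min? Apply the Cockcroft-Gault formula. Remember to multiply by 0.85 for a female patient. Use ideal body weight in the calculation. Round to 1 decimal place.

26.9 mL/min

CrCl = (140 − 40) × 63.6 / (72 × 2.79) × 0.85 = 6360.0 / 200.88 × 0.85 ≈ 26.9 mL/min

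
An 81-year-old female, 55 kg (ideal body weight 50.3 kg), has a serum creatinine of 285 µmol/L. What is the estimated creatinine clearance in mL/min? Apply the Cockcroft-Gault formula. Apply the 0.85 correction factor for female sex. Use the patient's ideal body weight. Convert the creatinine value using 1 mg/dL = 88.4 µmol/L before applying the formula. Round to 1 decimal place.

10.9 mL/min

SCr = 285 / 88.4 = 3.224 mg/dL
CrCl = (140 − 81) × 50.3 / (72 × 3.224) × 0.85 = 2967.7 / 232.13 × 0.85 ≈ 10.9 mL/min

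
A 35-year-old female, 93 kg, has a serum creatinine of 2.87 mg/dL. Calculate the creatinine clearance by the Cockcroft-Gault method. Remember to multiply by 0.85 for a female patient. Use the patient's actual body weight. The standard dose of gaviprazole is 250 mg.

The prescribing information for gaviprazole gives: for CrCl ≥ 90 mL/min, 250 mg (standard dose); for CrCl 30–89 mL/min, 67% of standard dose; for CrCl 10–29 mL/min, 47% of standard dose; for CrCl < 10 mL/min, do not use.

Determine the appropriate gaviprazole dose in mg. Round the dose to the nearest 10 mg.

CrCl = (140 − 35) × 93 / (72 × 2.87) × 0.85 = 9765.0 / 206.64 × 0.85 ≈ 40.2 mL/min
CrCl ≈ 40 mL/min → bracket 30–89 mL/min.
67% of 250 mg = 167.5 mg → 170 mg

170 mg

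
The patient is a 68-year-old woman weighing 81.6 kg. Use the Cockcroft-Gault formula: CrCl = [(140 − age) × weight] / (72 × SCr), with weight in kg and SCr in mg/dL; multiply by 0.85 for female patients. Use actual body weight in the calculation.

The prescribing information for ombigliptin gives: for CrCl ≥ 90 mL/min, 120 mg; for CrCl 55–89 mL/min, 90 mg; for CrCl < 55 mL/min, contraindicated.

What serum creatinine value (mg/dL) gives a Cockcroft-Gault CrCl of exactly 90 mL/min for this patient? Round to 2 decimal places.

Standard dose requires CrCl ≥ 90 mL/min.
Set (140 − 68) × 81.6 × 0.85 / (72 × SCr) = 90
SCr = (140 − 68) × 81.6 × 0.85 / (72 × 90) = 0.771 mg/dL

0.77 mg/dL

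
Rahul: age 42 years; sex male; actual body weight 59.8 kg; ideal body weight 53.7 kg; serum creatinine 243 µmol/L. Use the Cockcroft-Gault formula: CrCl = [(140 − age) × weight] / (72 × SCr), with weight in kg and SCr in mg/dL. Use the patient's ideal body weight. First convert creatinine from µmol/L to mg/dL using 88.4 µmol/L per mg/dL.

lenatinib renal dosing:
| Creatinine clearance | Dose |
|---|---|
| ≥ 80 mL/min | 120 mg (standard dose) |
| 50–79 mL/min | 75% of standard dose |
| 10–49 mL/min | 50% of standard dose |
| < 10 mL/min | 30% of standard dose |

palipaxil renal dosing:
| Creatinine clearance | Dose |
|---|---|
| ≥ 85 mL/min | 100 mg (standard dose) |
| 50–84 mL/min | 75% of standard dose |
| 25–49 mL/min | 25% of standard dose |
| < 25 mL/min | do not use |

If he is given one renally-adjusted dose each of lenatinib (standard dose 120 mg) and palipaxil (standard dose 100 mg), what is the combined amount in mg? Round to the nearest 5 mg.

85 mg

SCr = 243 / 88.4 = 2.749 mg/dL
CrCl = (140 − 42) × 53.7 / (72 × 2.749) = 5262.6 / 197.93 ≈ 26.6 mL/min
CrCl ≈ 27 mL/min.
lenatinib: 10–49 mL/min → 50% of 120 mg = 60 mg.
palipaxil: 25–49 mL/min → 25% of 100 mg = 25 mg.
Total = 60 + 25 = 85 mg.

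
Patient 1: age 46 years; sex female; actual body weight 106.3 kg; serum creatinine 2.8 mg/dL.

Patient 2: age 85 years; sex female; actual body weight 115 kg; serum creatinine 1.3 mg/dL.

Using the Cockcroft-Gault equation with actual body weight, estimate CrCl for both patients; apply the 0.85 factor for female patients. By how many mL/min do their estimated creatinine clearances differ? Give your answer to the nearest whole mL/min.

Patient 1: CrCl = (140 − 46) × 106.3 / (72 × 2.8) × 0.85 = 9992.2 / 201.60 × 0.85 ≈ 42.1 mL/min
Patient 2: CrCl = (140 − 85) × 115 / (72 × 1.3) × 0.85 = 6325.0 / 93.60 × 0.85 ≈ 57.4 mL/min
|42.1 − 57.4| = 15.3 mL/min

15 mL/min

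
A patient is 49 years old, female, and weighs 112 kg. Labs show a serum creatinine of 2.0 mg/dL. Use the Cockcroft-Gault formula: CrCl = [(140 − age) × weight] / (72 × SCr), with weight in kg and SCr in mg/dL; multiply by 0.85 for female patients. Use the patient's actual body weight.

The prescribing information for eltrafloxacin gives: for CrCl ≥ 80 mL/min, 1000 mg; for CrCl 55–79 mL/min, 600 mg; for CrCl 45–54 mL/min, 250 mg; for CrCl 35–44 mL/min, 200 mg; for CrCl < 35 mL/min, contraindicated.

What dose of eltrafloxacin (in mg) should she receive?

CrCl = (140 − 49) × 112 / (72 × 2) × 0.85 = 10192.0 / 144.00 × 0.85 ≈ 60.2 mL/min
CrCl ≈ 60 mL/min → bracket 55–79 mL/min.
Dose for this bracket: 600 mg.

600 mg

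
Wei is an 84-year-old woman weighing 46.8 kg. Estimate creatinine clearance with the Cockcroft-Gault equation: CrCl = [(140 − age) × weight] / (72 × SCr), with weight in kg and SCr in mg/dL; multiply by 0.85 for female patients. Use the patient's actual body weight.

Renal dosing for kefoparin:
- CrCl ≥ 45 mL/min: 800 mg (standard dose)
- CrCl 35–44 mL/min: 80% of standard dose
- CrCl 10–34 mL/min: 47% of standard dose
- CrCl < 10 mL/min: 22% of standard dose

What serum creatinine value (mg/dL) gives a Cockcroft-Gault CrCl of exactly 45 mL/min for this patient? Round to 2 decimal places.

0.69 mg/dL

Standard dose requires CrCl ≥ 45 mL/min.
Set (140 − 84) × 46.8 × 0.85 / (72 × SCr) = 45
SCr = (140 − 84) × 46.8 × 0.85 / (72 × 45) = 0.688 mg/dL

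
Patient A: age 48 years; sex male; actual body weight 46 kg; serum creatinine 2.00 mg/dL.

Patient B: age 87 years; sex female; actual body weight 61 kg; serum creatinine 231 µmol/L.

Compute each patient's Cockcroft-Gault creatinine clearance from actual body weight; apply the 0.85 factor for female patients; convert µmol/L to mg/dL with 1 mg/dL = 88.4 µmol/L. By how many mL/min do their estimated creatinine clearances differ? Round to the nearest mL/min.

15 mL/min

Patient A: CrCl = (140 − 48) × 46 / (72 × 2) = 4232.0 / 144.00 ≈ 29.4 mL/min
Patient B: SCr = 231 / 88.4 = 2.613 mg/dL
Patient B: CrCl = (140 − 87) × 61 / (72 × 2.613) × 0.85 = 3233.0 / 188.14 × 0.85 ≈ 14.6 mL/min
|29.4 − 14.6| = 14.8 mL/min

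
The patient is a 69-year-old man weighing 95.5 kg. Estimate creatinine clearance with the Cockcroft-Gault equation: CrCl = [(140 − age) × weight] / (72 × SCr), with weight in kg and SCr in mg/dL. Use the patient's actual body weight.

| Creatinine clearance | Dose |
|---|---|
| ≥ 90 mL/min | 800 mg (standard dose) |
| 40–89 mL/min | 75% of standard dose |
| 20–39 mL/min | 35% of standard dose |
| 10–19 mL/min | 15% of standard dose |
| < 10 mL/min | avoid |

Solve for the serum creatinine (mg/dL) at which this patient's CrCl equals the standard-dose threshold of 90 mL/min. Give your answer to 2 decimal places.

Standard dose requires CrCl ≥ 90 mL/min.
Set (140 − 69) × 95.5 / (72 × SCr) = 90
SCr = (140 − 69) × 95.5 / (72 × 90) = 1.046 mg/dL

1.05 mg/dL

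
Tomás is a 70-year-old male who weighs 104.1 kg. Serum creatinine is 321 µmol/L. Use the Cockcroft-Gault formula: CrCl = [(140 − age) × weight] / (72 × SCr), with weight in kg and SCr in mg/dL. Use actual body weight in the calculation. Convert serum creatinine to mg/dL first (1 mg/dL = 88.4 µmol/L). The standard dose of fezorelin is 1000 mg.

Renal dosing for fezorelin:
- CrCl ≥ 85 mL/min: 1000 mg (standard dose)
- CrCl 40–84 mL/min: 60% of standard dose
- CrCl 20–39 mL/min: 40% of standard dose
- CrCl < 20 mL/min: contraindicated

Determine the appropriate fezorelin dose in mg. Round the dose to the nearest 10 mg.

SCr = 321 / 88.4 = 3.631 mg/dL
CrCl = (140 − 70) × 104.1 / (72 × 3.631) = 7287.0 / 261.43 ≈ 27.9 mL/min
CrCl ≈ 28 mL/min → bracket 20–39 mL/min.
40% of 1000 mg = 400 mg

400 mg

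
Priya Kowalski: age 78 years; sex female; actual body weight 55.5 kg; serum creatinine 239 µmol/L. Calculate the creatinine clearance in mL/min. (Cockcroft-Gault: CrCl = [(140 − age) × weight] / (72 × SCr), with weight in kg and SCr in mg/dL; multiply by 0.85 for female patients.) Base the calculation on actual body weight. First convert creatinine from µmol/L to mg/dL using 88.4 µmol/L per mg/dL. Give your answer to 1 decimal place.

SCr = 239 / 88.4 = 2.704 mg/dL
CrCl = (140 − 78) × 55.5 / (72 × 2.704) × 0.85 = 3441.0 / 194.69 × 0.85 ≈ 15.0 mL/min

15.0 mL/min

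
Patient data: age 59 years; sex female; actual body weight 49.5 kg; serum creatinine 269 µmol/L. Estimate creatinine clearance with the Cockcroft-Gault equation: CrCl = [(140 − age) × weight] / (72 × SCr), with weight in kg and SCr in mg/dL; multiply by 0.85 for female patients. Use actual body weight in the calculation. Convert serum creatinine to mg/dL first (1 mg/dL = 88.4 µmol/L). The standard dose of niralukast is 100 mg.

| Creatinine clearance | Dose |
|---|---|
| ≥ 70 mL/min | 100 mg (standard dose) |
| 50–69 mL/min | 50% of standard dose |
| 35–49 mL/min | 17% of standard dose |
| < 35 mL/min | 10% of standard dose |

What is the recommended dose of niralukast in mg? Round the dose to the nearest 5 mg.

SCr = 269 / 88.4 = 3.043 mg/dL
CrCl = (140 − 59) × 49.5 / (72 × 3.043) × 0.85 = 4009.5 / 219.10 × 0.85 ≈ 15.6 mL/min
CrCl ≈ 16 mL/min → bracket < 35 mL/min.
10% of 100 mg = 10 mg

10 mg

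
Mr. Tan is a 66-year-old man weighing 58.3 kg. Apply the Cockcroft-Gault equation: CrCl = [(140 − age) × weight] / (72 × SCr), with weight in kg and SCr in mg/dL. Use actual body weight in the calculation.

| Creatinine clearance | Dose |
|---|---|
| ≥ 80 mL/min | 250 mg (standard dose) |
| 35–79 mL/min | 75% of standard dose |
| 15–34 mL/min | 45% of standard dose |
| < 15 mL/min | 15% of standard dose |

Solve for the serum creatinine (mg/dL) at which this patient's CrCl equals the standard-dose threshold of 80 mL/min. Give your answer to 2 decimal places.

Standard dose requires CrCl ≥ 80 mL/min.
Set (140 − 66) × 58.3 / (72 × SCr) = 80
SCr = (140 − 66) × 58.3 / (72 × 80) = 0.749 mg/dL

0.75 mg/dL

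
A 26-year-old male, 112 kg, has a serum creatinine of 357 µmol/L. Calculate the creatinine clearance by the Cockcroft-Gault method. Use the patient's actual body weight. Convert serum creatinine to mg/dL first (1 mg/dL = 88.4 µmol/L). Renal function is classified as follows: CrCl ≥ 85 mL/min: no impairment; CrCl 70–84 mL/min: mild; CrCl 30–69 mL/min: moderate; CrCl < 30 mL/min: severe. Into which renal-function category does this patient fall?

SCr = 357 / 88.4 = 4.038 mg/dL
CrCl = (140 − 26) × 112 / (72 × 4.038) = 12768.0 / 290.74 ≈ 43.9 mL/min
44 mL/min falls in the 'moderate' range.

moderate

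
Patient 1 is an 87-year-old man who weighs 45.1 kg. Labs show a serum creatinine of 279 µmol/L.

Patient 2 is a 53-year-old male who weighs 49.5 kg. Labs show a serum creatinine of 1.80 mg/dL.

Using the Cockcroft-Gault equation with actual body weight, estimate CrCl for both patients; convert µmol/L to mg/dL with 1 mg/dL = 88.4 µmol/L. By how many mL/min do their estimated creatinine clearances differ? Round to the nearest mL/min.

23 mL/min

Patient 1: SCr = 279 / 88.4 = 3.156 mg/dL
Patient 1: CrCl = (140 − 87) × 45.1 / (72 × 3.156) = 2390.3 / 227.23 ≈ 10.5 mL/min
Patient 2: CrCl = (140 − 53) × 49.5 / (72 × 1.8) = 4306.5 / 129.60 ≈ 33.2 mL/min
|10.5 − 33.2| = 22.7 mL/min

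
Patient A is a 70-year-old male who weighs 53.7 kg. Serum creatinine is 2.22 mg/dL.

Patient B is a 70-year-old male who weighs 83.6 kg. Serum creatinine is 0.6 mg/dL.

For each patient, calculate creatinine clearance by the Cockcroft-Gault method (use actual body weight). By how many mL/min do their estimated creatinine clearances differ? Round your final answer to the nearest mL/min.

112 mL/min

Patient A: CrCl = (140 − 70) × 53.7 / (72 × 2.22) = 3759.0 / 159.84 ≈ 23.5 mL/min
Patient B: CrCl = (140 − 70) × 83.6 / (72 × 0.6) = 5852.0 / 43.20 ≈ 135.5 mL/min
|23.5 − 135.5| = 112.0 mL/min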